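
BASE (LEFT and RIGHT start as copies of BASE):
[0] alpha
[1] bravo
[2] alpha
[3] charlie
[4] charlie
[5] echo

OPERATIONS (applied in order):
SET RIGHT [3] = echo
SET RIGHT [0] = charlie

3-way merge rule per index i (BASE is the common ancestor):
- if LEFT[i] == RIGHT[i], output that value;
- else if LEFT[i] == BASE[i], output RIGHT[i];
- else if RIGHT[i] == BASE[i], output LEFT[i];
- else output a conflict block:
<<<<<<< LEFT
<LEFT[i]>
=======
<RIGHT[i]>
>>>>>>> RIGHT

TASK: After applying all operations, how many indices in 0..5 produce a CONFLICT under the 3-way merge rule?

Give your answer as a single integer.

Answer: 0

Derivation:
Final LEFT:  [alpha, bravo, alpha, charlie, charlie, echo]
Final RIGHT: [charlie, bravo, alpha, echo, charlie, echo]
i=0: L=alpha=BASE, R=charlie -> take RIGHT -> charlie
i=1: L=bravo R=bravo -> agree -> bravo
i=2: L=alpha R=alpha -> agree -> alpha
i=3: L=charlie=BASE, R=echo -> take RIGHT -> echo
i=4: L=charlie R=charlie -> agree -> charlie
i=5: L=echo R=echo -> agree -> echo
Conflict count: 0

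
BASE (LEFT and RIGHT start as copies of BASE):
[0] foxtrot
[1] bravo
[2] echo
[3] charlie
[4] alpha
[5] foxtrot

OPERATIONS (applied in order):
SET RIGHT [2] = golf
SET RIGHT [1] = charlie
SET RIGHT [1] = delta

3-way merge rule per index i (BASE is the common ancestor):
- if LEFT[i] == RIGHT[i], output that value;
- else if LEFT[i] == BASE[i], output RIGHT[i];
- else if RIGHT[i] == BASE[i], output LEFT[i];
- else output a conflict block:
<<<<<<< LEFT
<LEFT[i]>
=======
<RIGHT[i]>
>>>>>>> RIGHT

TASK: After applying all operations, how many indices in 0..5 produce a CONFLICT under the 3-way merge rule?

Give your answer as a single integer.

Answer: 0

Derivation:
Final LEFT:  [foxtrot, bravo, echo, charlie, alpha, foxtrot]
Final RIGHT: [foxtrot, delta, golf, charlie, alpha, foxtrot]
i=0: L=foxtrot R=foxtrot -> agree -> foxtrot
i=1: L=bravo=BASE, R=delta -> take RIGHT -> delta
i=2: L=echo=BASE, R=golf -> take RIGHT -> golf
i=3: L=charlie R=charlie -> agree -> charlie
i=4: L=alpha R=alpha -> agree -> alpha
i=5: L=foxtrot R=foxtrot -> agree -> foxtrot
Conflict count: 0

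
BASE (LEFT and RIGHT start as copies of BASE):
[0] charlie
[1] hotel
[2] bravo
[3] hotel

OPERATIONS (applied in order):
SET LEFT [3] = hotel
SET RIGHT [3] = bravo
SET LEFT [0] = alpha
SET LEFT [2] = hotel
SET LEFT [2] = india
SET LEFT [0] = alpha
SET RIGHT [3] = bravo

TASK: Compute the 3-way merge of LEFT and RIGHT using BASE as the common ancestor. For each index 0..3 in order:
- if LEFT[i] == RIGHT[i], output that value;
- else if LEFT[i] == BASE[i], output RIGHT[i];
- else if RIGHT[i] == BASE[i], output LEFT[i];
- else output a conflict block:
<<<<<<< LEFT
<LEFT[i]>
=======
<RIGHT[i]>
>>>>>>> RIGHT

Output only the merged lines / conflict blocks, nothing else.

Final LEFT:  [alpha, hotel, india, hotel]
Final RIGHT: [charlie, hotel, bravo, bravo]
i=0: L=alpha, R=charlie=BASE -> take LEFT -> alpha
i=1: L=hotel R=hotel -> agree -> hotel
i=2: L=india, R=bravo=BASE -> take LEFT -> india
i=3: L=hotel=BASE, R=bravo -> take RIGHT -> bravo

Answer: alpha
hotel
india
bravo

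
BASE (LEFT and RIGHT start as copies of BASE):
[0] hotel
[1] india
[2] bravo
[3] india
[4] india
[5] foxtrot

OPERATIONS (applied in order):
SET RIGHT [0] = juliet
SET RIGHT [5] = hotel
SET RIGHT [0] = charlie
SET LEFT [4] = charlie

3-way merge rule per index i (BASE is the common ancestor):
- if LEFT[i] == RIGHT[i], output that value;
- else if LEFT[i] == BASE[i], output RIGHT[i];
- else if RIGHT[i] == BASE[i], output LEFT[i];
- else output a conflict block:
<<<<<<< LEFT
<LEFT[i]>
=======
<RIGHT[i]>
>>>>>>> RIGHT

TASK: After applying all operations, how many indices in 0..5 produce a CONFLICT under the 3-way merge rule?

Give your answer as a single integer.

Final LEFT:  [hotel, india, bravo, india, charlie, foxtrot]
Final RIGHT: [charlie, india, bravo, india, india, hotel]
i=0: L=hotel=BASE, R=charlie -> take RIGHT -> charlie
i=1: L=india R=india -> agree -> india
i=2: L=bravo R=bravo -> agree -> bravo
i=3: L=india R=india -> agree -> india
i=4: L=charlie, R=india=BASE -> take LEFT -> charlie
i=5: L=foxtrot=BASE, R=hotel -> take RIGHT -> hotel
Conflict count: 0

Answer: 0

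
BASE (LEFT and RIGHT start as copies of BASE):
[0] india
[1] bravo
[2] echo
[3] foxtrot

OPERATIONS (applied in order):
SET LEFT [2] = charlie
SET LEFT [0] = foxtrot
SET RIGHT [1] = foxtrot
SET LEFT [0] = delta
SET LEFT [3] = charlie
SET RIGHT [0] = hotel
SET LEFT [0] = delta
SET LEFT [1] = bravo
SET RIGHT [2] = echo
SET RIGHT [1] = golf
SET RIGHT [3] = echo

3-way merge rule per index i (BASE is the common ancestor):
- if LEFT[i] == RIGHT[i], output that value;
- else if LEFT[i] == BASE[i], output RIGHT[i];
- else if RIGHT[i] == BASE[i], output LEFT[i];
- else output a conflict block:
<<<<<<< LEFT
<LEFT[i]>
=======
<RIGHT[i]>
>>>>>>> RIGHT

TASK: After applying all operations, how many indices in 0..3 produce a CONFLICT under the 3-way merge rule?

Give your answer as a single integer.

Final LEFT:  [delta, bravo, charlie, charlie]
Final RIGHT: [hotel, golf, echo, echo]
i=0: BASE=india L=delta R=hotel all differ -> CONFLICT
i=1: L=bravo=BASE, R=golf -> take RIGHT -> golf
i=2: L=charlie, R=echo=BASE -> take LEFT -> charlie
i=3: BASE=foxtrot L=charlie R=echo all differ -> CONFLICT
Conflict count: 2

Answer: 2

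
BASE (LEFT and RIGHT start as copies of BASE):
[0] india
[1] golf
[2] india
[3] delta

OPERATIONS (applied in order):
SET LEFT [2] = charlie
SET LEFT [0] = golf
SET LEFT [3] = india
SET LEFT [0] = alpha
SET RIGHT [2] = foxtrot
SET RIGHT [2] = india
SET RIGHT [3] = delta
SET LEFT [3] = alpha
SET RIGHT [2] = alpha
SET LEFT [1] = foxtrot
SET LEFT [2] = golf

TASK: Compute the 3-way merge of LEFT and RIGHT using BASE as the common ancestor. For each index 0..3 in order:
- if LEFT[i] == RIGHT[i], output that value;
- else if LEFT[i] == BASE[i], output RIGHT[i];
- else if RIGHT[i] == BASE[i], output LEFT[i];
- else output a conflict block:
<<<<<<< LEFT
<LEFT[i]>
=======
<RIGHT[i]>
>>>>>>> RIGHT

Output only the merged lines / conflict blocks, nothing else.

Final LEFT:  [alpha, foxtrot, golf, alpha]
Final RIGHT: [india, golf, alpha, delta]
i=0: L=alpha, R=india=BASE -> take LEFT -> alpha
i=1: L=foxtrot, R=golf=BASE -> take LEFT -> foxtrot
i=2: BASE=india L=golf R=alpha all differ -> CONFLICT
i=3: L=alpha, R=delta=BASE -> take LEFT -> alpha

Answer: alpha
foxtrot
<<<<<<< LEFT
golf
=======
alpha
>>>>>>> RIGHT
alpha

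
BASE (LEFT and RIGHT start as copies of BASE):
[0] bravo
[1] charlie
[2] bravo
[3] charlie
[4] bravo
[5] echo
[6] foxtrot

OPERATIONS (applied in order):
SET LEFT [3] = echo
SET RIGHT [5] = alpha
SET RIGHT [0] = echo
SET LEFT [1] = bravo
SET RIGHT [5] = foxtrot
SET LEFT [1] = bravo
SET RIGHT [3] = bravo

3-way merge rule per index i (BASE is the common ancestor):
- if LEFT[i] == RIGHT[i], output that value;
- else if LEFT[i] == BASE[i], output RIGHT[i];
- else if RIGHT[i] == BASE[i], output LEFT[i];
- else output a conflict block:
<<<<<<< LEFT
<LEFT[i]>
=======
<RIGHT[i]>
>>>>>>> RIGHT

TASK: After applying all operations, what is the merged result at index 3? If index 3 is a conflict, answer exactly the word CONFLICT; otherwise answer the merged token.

Final LEFT:  [bravo, bravo, bravo, echo, bravo, echo, foxtrot]
Final RIGHT: [echo, charlie, bravo, bravo, bravo, foxtrot, foxtrot]
i=0: L=bravo=BASE, R=echo -> take RIGHT -> echo
i=1: L=bravo, R=charlie=BASE -> take LEFT -> bravo
i=2: L=bravo R=bravo -> agree -> bravo
i=3: BASE=charlie L=echo R=bravo all differ -> CONFLICT
i=4: L=bravo R=bravo -> agree -> bravo
i=5: L=echo=BASE, R=foxtrot -> take RIGHT -> foxtrot
i=6: L=foxtrot R=foxtrot -> agree -> foxtrot
Index 3 -> CONFLICT

Answer: CONFLICT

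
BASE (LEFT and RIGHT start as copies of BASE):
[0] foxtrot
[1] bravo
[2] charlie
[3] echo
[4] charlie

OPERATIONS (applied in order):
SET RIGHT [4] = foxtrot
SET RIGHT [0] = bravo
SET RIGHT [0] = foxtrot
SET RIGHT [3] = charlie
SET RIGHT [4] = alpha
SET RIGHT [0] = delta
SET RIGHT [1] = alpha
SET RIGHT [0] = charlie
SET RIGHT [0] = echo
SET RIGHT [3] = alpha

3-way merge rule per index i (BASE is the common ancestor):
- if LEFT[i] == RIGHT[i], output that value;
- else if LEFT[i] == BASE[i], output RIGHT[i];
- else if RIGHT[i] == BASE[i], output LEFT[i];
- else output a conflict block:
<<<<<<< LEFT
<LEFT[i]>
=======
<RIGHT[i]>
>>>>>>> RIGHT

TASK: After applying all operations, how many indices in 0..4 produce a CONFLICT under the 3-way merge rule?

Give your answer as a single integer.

Answer: 0

Derivation:
Final LEFT:  [foxtrot, bravo, charlie, echo, charlie]
Final RIGHT: [echo, alpha, charlie, alpha, alpha]
i=0: L=foxtrot=BASE, R=echo -> take RIGHT -> echo
i=1: L=bravo=BASE, R=alpha -> take RIGHT -> alpha
i=2: L=charlie R=charlie -> agree -> charlie
i=3: L=echo=BASE, R=alpha -> take RIGHT -> alpha
i=4: L=charlie=BASE, R=alpha -> take RIGHT -> alpha
Conflict count: 0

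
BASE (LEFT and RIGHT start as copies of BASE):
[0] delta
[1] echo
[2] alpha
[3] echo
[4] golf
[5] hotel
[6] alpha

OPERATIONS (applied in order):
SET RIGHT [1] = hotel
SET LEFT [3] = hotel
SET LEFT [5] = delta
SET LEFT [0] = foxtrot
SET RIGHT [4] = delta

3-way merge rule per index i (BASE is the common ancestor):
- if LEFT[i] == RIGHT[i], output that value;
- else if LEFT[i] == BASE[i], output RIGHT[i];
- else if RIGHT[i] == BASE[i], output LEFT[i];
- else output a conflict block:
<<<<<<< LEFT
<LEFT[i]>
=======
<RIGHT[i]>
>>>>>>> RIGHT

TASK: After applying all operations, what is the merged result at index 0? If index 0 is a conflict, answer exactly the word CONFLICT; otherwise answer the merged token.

Answer: foxtrot

Derivation:
Final LEFT:  [foxtrot, echo, alpha, hotel, golf, delta, alpha]
Final RIGHT: [delta, hotel, alpha, echo, delta, hotel, alpha]
i=0: L=foxtrot, R=delta=BASE -> take LEFT -> foxtrot
i=1: L=echo=BASE, R=hotel -> take RIGHT -> hotel
i=2: L=alpha R=alpha -> agree -> alpha
i=3: L=hotel, R=echo=BASE -> take LEFT -> hotel
i=4: L=golf=BASE, R=delta -> take RIGHT -> delta
i=5: L=delta, R=hotel=BASE -> take LEFT -> delta
i=6: L=alpha R=alpha -> agree -> alpha
Index 0 -> foxtrot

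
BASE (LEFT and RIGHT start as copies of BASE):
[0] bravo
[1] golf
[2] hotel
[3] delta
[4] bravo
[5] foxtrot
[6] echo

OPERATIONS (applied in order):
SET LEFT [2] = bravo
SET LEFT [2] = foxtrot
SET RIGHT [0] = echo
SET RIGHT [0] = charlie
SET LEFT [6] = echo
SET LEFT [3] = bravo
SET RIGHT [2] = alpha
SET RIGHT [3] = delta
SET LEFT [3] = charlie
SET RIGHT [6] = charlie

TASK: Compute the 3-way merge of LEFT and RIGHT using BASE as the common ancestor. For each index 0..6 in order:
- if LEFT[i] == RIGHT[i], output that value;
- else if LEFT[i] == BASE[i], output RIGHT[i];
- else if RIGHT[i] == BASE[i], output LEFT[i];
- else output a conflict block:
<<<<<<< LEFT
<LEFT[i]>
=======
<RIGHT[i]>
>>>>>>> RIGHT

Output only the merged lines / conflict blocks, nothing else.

Final LEFT:  [bravo, golf, foxtrot, charlie, bravo, foxtrot, echo]
Final RIGHT: [charlie, golf, alpha, delta, bravo, foxtrot, charlie]
i=0: L=bravo=BASE, R=charlie -> take RIGHT -> charlie
i=1: L=golf R=golf -> agree -> golf
i=2: BASE=hotel L=foxtrot R=alpha all differ -> CONFLICT
i=3: L=charlie, R=delta=BASE -> take LEFT -> charlie
i=4: L=bravo R=bravo -> agree -> bravo
i=5: L=foxtrot R=foxtrot -> agree -> foxtrot
i=6: L=echo=BASE, R=charlie -> take RIGHT -> charlie

Answer: charlie
golf
<<<<<<< LEFT
foxtrot
=======
alpha
>>>>>>> RIGHT
charlie
bravo
foxtrot
charlie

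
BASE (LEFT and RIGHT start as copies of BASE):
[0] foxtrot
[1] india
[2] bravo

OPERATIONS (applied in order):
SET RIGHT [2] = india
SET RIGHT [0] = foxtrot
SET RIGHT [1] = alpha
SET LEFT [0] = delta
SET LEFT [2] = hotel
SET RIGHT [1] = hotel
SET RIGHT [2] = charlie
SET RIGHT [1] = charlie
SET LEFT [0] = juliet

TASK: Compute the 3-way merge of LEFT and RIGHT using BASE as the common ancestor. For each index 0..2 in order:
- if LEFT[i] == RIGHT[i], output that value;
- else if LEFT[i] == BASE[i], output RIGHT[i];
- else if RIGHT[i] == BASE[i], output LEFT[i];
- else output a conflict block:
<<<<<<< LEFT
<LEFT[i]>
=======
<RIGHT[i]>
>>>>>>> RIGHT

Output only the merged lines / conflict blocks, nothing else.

Answer: juliet
charlie
<<<<<<< LEFT
hotel
=======
charlie
>>>>>>> RIGHT

Derivation:
Final LEFT:  [juliet, india, hotel]
Final RIGHT: [foxtrot, charlie, charlie]
i=0: L=juliet, R=foxtrot=BASE -> take LEFT -> juliet
i=1: L=india=BASE, R=charlie -> take RIGHT -> charlie
i=2: BASE=bravo L=hotel R=charlie all differ -> CONFLICT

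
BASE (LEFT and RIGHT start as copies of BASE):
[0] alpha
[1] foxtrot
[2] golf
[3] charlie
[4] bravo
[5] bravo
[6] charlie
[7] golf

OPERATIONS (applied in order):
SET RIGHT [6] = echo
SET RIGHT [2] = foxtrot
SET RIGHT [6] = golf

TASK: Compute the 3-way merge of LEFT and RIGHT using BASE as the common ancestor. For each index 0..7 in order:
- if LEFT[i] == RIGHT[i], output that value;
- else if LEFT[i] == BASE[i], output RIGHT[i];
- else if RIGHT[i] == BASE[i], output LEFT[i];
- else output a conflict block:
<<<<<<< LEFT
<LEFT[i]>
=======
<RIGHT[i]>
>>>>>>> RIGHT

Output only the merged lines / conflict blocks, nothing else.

Final LEFT:  [alpha, foxtrot, golf, charlie, bravo, bravo, charlie, golf]
Final RIGHT: [alpha, foxtrot, foxtrot, charlie, bravo, bravo, golf, golf]
i=0: L=alpha R=alpha -> agree -> alpha
i=1: L=foxtrot R=foxtrot -> agree -> foxtrot
i=2: L=golf=BASE, R=foxtrot -> take RIGHT -> foxtrot
i=3: L=charlie R=charlie -> agree -> charlie
i=4: L=bravo R=bravo -> agree -> bravo
i=5: L=bravo R=bravo -> agree -> bravo
i=6: L=charlie=BASE, R=golf -> take RIGHT -> golf
i=7: L=golf R=golf -> agree -> golf

Answer: alpha
foxtrot
foxtrot
charlie
bravo
bravo
golf
golf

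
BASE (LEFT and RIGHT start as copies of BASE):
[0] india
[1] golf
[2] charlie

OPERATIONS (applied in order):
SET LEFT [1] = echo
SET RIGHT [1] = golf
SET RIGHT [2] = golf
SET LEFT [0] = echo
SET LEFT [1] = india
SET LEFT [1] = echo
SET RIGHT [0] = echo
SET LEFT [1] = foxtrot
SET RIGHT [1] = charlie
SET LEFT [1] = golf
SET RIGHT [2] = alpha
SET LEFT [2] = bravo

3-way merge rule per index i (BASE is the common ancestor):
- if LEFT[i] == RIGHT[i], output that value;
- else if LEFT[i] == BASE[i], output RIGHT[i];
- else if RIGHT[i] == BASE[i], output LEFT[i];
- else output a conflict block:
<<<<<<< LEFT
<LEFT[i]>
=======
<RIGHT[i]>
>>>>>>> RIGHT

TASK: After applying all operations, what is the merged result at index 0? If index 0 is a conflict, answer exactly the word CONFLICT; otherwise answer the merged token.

Answer: echo

Derivation:
Final LEFT:  [echo, golf, bravo]
Final RIGHT: [echo, charlie, alpha]
i=0: L=echo R=echo -> agree -> echo
i=1: L=golf=BASE, R=charlie -> take RIGHT -> charlie
i=2: BASE=charlie L=bravo R=alpha all differ -> CONFLICT
Index 0 -> echo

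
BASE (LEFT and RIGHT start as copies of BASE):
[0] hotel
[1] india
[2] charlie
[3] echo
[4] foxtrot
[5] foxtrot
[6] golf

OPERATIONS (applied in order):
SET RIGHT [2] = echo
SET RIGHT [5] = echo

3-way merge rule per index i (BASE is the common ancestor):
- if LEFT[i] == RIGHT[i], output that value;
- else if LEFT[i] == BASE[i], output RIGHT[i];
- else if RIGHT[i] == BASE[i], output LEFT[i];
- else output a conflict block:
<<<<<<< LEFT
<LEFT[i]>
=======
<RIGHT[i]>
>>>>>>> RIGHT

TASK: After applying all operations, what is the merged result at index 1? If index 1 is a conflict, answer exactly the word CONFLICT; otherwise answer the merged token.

Answer: india

Derivation:
Final LEFT:  [hotel, india, charlie, echo, foxtrot, foxtrot, golf]
Final RIGHT: [hotel, india, echo, echo, foxtrot, echo, golf]
i=0: L=hotel R=hotel -> agree -> hotel
i=1: L=india R=india -> agree -> india
i=2: L=charlie=BASE, R=echo -> take RIGHT -> echo
i=3: L=echo R=echo -> agree -> echo
i=4: L=foxtrot R=foxtrot -> agree -> foxtrot
i=5: L=foxtrot=BASE, R=echo -> take RIGHT -> echo
i=6: L=golf R=golf -> agree -> golf
Index 1 -> india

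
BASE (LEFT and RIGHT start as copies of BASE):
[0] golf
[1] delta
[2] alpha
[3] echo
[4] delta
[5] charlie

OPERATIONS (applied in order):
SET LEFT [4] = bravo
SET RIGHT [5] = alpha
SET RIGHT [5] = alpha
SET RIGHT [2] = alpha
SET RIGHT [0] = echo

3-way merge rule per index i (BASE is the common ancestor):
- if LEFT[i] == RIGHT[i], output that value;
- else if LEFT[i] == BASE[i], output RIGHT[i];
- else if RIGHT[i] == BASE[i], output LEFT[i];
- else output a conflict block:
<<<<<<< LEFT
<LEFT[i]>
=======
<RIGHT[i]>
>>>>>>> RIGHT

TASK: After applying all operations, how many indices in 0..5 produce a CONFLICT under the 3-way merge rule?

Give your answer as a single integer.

Answer: 0

Derivation:
Final LEFT:  [golf, delta, alpha, echo, bravo, charlie]
Final RIGHT: [echo, delta, alpha, echo, delta, alpha]
i=0: L=golf=BASE, R=echo -> take RIGHT -> echo
i=1: L=delta R=delta -> agree -> delta
i=2: L=alpha R=alpha -> agree -> alpha
i=3: L=echo R=echo -> agree -> echo
i=4: L=bravo, R=delta=BASE -> take LEFT -> bravo
i=5: L=charlie=BASE, R=alpha -> take RIGHT -> alpha
Conflict count: 0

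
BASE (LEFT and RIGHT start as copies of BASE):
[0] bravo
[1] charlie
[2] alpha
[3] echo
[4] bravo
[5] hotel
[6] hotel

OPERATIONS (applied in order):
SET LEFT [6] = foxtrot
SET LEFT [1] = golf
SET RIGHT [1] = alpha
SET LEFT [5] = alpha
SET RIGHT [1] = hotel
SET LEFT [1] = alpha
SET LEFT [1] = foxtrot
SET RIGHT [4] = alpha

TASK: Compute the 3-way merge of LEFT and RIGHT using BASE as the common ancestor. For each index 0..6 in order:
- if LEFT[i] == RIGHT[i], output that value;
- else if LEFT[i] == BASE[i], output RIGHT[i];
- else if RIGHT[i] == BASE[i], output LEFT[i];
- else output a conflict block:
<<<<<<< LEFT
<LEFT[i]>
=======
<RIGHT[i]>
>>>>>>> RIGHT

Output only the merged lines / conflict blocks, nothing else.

Answer: bravo
<<<<<<< LEFT
foxtrot
=======
hotel
>>>>>>> RIGHT
alpha
echo
alpha
alpha
foxtrot

Derivation:
Final LEFT:  [bravo, foxtrot, alpha, echo, bravo, alpha, foxtrot]
Final RIGHT: [bravo, hotel, alpha, echo, alpha, hotel, hotel]
i=0: L=bravo R=bravo -> agree -> bravo
i=1: BASE=charlie L=foxtrot R=hotel all differ -> CONFLICT
i=2: L=alpha R=alpha -> agree -> alpha
i=3: L=echo R=echo -> agree -> echo
i=4: L=bravo=BASE, R=alpha -> take RIGHT -> alpha
i=5: L=alpha, R=hotel=BASE -> take LEFT -> alpha
i=6: L=foxtrot, R=hotel=BASE -> take LEFT -> foxtrot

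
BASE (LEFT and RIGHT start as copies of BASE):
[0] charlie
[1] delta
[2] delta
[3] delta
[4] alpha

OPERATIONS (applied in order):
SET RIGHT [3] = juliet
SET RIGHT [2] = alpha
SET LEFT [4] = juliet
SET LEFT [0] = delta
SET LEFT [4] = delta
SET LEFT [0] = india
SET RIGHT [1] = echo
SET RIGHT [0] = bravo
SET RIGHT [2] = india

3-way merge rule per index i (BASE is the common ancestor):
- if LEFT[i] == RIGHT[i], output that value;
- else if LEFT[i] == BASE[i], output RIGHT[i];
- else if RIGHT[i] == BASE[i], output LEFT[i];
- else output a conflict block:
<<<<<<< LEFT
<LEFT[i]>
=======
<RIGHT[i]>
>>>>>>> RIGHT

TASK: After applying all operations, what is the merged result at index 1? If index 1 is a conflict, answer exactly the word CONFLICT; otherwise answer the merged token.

Answer: echo

Derivation:
Final LEFT:  [india, delta, delta, delta, delta]
Final RIGHT: [bravo, echo, india, juliet, alpha]
i=0: BASE=charlie L=india R=bravo all differ -> CONFLICT
i=1: L=delta=BASE, R=echo -> take RIGHT -> echo
i=2: L=delta=BASE, R=india -> take RIGHT -> india
i=3: L=delta=BASE, R=juliet -> take RIGHT -> juliet
i=4: L=delta, R=alpha=BASE -> take LEFT -> delta
Index 1 -> echo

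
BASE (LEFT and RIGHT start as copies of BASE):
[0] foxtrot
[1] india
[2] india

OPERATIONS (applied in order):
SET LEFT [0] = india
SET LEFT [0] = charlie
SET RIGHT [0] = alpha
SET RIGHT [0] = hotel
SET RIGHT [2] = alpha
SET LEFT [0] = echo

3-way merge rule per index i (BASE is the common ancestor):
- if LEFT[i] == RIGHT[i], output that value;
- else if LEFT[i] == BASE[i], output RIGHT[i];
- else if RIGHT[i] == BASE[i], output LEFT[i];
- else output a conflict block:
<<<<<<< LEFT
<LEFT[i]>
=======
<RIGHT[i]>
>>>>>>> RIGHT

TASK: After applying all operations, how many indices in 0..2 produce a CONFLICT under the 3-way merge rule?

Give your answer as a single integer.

Final LEFT:  [echo, india, india]
Final RIGHT: [hotel, india, alpha]
i=0: BASE=foxtrot L=echo R=hotel all differ -> CONFLICT
i=1: L=india R=india -> agree -> india
i=2: L=india=BASE, R=alpha -> take RIGHT -> alpha
Conflict count: 1

Answer: 1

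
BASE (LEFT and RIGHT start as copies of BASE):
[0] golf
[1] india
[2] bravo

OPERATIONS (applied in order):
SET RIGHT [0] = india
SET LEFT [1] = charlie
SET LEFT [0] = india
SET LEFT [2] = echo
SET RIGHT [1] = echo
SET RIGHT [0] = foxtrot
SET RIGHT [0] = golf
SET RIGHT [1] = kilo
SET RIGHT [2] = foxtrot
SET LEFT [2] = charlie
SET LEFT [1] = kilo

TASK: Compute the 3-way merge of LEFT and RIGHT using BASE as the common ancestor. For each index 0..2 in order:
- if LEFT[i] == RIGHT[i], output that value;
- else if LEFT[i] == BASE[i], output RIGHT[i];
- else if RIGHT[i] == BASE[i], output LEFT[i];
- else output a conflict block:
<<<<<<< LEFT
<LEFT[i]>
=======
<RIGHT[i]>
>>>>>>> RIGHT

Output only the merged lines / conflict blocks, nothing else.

Final LEFT:  [india, kilo, charlie]
Final RIGHT: [golf, kilo, foxtrot]
i=0: L=india, R=golf=BASE -> take LEFT -> india
i=1: L=kilo R=kilo -> agree -> kilo
i=2: BASE=bravo L=charlie R=foxtrot all differ -> CONFLICT

Answer: india
kilo
<<<<<<< LEFT
charlie
=======
foxtrot
>>>>>>> RIGHT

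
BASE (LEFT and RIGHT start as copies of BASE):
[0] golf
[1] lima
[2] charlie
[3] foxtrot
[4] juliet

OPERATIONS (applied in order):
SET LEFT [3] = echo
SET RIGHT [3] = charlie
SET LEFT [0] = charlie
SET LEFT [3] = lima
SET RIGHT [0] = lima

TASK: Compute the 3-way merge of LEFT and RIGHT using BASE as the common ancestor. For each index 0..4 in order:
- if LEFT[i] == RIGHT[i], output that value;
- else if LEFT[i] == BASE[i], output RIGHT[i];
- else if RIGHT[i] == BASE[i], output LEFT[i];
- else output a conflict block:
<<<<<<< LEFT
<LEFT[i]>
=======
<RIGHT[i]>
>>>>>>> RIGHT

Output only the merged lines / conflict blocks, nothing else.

Final LEFT:  [charlie, lima, charlie, lima, juliet]
Final RIGHT: [lima, lima, charlie, charlie, juliet]
i=0: BASE=golf L=charlie R=lima all differ -> CONFLICT
i=1: L=lima R=lima -> agree -> lima
i=2: L=charlie R=charlie -> agree -> charlie
i=3: BASE=foxtrot L=lima R=charlie all differ -> CONFLICT
i=4: L=juliet R=juliet -> agree -> juliet

Answer: <<<<<<< LEFT
charlie
=======
lima
>>>>>>> RIGHT
lima
charlie
<<<<<<< LEFT
lima
=======
charlie
>>>>>>> RIGHT
juliet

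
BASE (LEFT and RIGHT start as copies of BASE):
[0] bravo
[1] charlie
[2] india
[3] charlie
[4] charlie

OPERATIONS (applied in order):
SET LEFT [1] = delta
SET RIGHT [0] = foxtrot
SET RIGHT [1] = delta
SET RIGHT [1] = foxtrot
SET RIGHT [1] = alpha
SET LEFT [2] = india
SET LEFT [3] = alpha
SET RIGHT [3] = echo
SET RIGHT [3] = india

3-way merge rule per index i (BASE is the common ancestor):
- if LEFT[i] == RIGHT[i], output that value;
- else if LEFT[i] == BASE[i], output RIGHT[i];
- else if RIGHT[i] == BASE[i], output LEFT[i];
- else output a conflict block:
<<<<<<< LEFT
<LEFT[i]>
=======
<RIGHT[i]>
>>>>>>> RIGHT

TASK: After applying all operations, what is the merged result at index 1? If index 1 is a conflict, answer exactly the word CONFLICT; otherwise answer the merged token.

Final LEFT:  [bravo, delta, india, alpha, charlie]
Final RIGHT: [foxtrot, alpha, india, india, charlie]
i=0: L=bravo=BASE, R=foxtrot -> take RIGHT -> foxtrot
i=1: BASE=charlie L=delta R=alpha all differ -> CONFLICT
i=2: L=india R=india -> agree -> india
i=3: BASE=charlie L=alpha R=india all differ -> CONFLICT
i=4: L=charlie R=charlie -> agree -> charlie
Index 1 -> CONFLICT

Answer: CONFLICT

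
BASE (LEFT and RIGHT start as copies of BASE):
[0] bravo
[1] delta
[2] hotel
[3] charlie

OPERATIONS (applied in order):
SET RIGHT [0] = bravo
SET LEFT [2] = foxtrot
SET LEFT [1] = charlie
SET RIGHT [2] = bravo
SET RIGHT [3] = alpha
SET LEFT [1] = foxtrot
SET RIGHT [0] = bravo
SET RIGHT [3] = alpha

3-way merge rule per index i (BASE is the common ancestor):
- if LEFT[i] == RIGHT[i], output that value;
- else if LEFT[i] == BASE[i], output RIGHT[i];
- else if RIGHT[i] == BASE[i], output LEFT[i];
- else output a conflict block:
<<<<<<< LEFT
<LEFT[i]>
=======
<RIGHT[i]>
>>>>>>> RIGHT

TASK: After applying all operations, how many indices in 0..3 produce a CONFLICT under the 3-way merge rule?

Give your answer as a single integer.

Final LEFT:  [bravo, foxtrot, foxtrot, charlie]
Final RIGHT: [bravo, delta, bravo, alpha]
i=0: L=bravo R=bravo -> agree -> bravo
i=1: L=foxtrot, R=delta=BASE -> take LEFT -> foxtrot
i=2: BASE=hotel L=foxtrot R=bravo all differ -> CONFLICT
i=3: L=charlie=BASE, R=alpha -> take RIGHT -> alpha
Conflict count: 1

Answer: 1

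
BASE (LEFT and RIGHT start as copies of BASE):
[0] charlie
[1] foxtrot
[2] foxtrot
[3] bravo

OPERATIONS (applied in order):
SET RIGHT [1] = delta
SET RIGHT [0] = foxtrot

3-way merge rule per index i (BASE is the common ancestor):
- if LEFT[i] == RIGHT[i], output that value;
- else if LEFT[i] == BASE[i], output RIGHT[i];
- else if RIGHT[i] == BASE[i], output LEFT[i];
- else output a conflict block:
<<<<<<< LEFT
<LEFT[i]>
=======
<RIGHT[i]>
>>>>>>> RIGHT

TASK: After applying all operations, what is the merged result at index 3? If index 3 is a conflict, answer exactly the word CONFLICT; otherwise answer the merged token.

Answer: bravo

Derivation:
Final LEFT:  [charlie, foxtrot, foxtrot, bravo]
Final RIGHT: [foxtrot, delta, foxtrot, bravo]
i=0: L=charlie=BASE, R=foxtrot -> take RIGHT -> foxtrot
i=1: L=foxtrot=BASE, R=delta -> take RIGHT -> delta
i=2: L=foxtrot R=foxtrot -> agree -> foxtrot
i=3: L=bravo R=bravo -> agree -> bravo
Index 3 -> bravo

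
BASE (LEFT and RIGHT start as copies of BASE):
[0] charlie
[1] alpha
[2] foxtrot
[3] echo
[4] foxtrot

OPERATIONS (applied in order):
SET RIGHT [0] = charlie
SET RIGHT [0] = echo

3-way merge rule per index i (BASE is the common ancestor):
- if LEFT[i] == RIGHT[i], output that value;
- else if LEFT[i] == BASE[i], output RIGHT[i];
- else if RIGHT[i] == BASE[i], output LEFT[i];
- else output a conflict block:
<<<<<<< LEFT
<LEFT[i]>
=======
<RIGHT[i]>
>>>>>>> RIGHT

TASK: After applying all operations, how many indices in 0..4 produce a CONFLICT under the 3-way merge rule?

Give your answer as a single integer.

Final LEFT:  [charlie, alpha, foxtrot, echo, foxtrot]
Final RIGHT: [echo, alpha, foxtrot, echo, foxtrot]
i=0: L=charlie=BASE, R=echo -> take RIGHT -> echo
i=1: L=alpha R=alpha -> agree -> alpha
i=2: L=foxtrot R=foxtrot -> agree -> foxtrot
i=3: L=echo R=echo -> agree -> echo
i=4: L=foxtrot R=foxtrot -> agree -> foxtrot
Conflict count: 0

Answer: 0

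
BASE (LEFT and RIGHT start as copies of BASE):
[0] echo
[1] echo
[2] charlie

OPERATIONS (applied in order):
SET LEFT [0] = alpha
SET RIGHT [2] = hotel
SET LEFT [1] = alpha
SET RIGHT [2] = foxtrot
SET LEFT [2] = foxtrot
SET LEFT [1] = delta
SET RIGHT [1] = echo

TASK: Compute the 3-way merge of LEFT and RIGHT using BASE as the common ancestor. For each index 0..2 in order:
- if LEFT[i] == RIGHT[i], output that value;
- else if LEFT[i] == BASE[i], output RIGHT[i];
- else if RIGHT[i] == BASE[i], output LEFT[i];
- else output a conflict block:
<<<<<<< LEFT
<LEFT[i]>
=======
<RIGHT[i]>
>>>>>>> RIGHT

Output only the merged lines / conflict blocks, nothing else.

Answer: alpha
delta
foxtrot

Derivation:
Final LEFT:  [alpha, delta, foxtrot]
Final RIGHT: [echo, echo, foxtrot]
i=0: L=alpha, R=echo=BASE -> take LEFT -> alpha
i=1: L=delta, R=echo=BASE -> take LEFT -> delta
i=2: L=foxtrot R=foxtrot -> agree -> foxtrot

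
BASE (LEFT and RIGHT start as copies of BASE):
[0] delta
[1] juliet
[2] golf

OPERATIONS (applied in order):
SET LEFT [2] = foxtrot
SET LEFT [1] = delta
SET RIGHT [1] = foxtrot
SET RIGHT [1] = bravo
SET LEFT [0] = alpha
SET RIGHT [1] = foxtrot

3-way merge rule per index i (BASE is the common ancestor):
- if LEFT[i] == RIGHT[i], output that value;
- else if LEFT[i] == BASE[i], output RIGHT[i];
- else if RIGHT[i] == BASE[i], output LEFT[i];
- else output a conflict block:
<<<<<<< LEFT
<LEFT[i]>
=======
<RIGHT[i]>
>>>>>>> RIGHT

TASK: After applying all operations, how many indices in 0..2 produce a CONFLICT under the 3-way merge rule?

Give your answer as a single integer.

Final LEFT:  [alpha, delta, foxtrot]
Final RIGHT: [delta, foxtrot, golf]
i=0: L=alpha, R=delta=BASE -> take LEFT -> alpha
i=1: BASE=juliet L=delta R=foxtrot all differ -> CONFLICT
i=2: L=foxtrot, R=golf=BASE -> take LEFT -> foxtrot
Conflict count: 1

Answer: 1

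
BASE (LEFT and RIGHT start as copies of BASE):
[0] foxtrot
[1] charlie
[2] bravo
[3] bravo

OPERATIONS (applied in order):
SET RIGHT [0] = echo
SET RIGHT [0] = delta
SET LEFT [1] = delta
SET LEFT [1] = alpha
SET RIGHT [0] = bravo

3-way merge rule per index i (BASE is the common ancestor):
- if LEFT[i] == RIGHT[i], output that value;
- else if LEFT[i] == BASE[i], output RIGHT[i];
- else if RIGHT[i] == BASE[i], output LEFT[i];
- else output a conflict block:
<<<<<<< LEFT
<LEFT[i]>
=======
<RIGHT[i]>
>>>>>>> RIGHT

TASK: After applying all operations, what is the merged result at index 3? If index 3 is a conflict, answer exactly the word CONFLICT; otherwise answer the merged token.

Answer: bravo

Derivation:
Final LEFT:  [foxtrot, alpha, bravo, bravo]
Final RIGHT: [bravo, charlie, bravo, bravo]
i=0: L=foxtrot=BASE, R=bravo -> take RIGHT -> bravo
i=1: L=alpha, R=charlie=BASE -> take LEFT -> alpha
i=2: L=bravo R=bravo -> agree -> bravo
i=3: L=bravo R=bravo -> agree -> bravo
Index 3 -> bravo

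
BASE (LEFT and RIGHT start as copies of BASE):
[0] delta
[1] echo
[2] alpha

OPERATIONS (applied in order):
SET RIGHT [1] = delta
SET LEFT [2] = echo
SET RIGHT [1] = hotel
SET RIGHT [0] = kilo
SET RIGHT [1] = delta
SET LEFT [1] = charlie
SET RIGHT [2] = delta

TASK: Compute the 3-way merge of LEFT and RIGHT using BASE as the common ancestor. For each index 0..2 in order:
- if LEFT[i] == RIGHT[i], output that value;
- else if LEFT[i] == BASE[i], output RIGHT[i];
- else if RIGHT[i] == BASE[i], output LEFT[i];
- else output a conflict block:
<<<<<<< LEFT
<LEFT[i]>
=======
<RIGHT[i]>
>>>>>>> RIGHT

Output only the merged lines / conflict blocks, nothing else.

Answer: kilo
<<<<<<< LEFT
charlie
=======
delta
>>>>>>> RIGHT
<<<<<<< LEFT
echo
=======
delta
>>>>>>> RIGHT

Derivation:
Final LEFT:  [delta, charlie, echo]
Final RIGHT: [kilo, delta, delta]
i=0: L=delta=BASE, R=kilo -> take RIGHT -> kilo
i=1: BASE=echo L=charlie R=delta all differ -> CONFLICT
i=2: BASE=alpha L=echo R=delta all differ -> CONFLICT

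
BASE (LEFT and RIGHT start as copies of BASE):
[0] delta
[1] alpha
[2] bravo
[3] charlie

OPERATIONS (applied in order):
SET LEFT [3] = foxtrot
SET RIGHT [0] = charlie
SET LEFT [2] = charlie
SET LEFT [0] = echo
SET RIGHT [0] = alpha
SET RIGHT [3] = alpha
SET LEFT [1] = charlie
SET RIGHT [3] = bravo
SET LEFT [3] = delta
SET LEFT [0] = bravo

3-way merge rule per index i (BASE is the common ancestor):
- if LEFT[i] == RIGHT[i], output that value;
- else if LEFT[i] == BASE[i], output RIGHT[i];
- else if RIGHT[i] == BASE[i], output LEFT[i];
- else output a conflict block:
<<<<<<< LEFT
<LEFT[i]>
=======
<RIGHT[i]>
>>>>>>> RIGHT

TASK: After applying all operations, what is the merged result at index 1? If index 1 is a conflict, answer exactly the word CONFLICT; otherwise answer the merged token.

Answer: charlie

Derivation:
Final LEFT:  [bravo, charlie, charlie, delta]
Final RIGHT: [alpha, alpha, bravo, bravo]
i=0: BASE=delta L=bravo R=alpha all differ -> CONFLICT
i=1: L=charlie, R=alpha=BASE -> take LEFT -> charlie
i=2: L=charlie, R=bravo=BASE -> take LEFT -> charlie
i=3: BASE=charlie L=delta R=bravo all differ -> CONFLICT
Index 1 -> charlie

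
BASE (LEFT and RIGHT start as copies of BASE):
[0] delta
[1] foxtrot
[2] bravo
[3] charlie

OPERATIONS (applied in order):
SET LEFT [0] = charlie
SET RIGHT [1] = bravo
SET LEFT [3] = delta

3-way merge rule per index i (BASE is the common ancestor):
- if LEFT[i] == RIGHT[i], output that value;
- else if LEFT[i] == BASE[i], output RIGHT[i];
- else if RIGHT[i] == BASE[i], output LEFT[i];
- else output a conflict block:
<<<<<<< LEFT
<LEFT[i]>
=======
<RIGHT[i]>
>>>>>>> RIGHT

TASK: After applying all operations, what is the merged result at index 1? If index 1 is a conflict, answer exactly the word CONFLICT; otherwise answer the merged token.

Answer: bravo

Derivation:
Final LEFT:  [charlie, foxtrot, bravo, delta]
Final RIGHT: [delta, bravo, bravo, charlie]
i=0: L=charlie, R=delta=BASE -> take LEFT -> charlie
i=1: L=foxtrot=BASE, R=bravo -> take RIGHT -> bravo
i=2: L=bravo R=bravo -> agree -> bravo
i=3: L=delta, R=charlie=BASE -> take LEFT -> delta
Index 1 -> bravo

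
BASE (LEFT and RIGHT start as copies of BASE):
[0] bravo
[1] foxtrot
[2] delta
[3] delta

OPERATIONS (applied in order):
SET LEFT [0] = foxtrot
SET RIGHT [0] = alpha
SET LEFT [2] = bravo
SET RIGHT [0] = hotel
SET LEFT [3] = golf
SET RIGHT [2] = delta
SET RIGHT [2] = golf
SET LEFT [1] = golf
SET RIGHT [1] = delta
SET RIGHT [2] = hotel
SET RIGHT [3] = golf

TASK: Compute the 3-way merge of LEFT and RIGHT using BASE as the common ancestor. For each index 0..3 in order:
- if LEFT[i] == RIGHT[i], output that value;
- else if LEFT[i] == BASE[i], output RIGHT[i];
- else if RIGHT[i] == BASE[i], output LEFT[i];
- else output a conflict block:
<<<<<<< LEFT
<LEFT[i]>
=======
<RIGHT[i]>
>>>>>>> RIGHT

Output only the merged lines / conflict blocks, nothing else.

Answer: <<<<<<< LEFT
foxtrot
=======
hotel
>>>>>>> RIGHT
<<<<<<< LEFT
golf
=======
delta
>>>>>>> RIGHT
<<<<<<< LEFT
bravo
=======
hotel
>>>>>>> RIGHT
golf

Derivation:
Final LEFT:  [foxtrot, golf, bravo, golf]
Final RIGHT: [hotel, delta, hotel, golf]
i=0: BASE=bravo L=foxtrot R=hotel all differ -> CONFLICT
i=1: BASE=foxtrot L=golf R=delta all differ -> CONFLICT
i=2: BASE=delta L=bravo R=hotel all differ -> CONFLICT
i=3: L=golf R=golf -> agree -> golf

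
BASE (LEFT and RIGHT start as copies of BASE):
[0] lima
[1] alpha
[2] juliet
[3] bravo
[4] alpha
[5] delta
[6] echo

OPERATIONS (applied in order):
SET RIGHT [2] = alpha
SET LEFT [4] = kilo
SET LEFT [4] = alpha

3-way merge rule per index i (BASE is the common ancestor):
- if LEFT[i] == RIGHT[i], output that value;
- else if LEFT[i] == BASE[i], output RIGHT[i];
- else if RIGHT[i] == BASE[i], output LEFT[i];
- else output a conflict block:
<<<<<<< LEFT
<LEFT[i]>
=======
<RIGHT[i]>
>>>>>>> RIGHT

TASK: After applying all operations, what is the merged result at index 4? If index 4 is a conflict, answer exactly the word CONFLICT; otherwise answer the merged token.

Answer: alpha

Derivation:
Final LEFT:  [lima, alpha, juliet, bravo, alpha, delta, echo]
Final RIGHT: [lima, alpha, alpha, bravo, alpha, delta, echo]
i=0: L=lima R=lima -> agree -> lima
i=1: L=alpha R=alpha -> agree -> alpha
i=2: L=juliet=BASE, R=alpha -> take RIGHT -> alpha
i=3: L=bravo R=bravo -> agree -> bravo
i=4: L=alpha R=alpha -> agree -> alpha
i=5: L=delta R=delta -> agree -> delta
i=6: L=echo R=echo -> agree -> echo
Index 4 -> alpha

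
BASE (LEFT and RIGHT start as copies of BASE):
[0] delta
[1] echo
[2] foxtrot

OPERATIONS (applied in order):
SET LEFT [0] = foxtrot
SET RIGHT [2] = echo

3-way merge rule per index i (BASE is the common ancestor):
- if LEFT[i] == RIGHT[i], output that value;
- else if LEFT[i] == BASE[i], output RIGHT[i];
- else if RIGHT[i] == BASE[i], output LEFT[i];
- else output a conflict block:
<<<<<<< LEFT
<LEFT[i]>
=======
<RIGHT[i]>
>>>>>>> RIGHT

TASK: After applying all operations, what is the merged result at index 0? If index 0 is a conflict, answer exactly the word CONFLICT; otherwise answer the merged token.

Final LEFT:  [foxtrot, echo, foxtrot]
Final RIGHT: [delta, echo, echo]
i=0: L=foxtrot, R=delta=BASE -> take LEFT -> foxtrot
i=1: L=echo R=echo -> agree -> echo
i=2: L=foxtrot=BASE, R=echo -> take RIGHT -> echo
Index 0 -> foxtrot

Answer: foxtrot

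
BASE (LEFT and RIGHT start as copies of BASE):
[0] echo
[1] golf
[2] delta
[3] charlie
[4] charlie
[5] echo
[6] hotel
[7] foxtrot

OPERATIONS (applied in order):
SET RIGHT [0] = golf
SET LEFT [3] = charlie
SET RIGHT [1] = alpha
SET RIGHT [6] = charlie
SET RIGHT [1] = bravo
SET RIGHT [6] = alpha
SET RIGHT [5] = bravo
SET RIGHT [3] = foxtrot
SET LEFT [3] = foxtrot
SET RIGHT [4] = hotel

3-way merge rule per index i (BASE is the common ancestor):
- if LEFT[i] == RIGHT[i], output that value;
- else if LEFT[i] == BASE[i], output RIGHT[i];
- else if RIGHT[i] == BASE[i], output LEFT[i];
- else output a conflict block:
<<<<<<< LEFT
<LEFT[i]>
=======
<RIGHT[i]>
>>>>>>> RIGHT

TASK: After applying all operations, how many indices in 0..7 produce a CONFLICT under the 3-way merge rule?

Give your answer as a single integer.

Answer: 0

Derivation:
Final LEFT:  [echo, golf, delta, foxtrot, charlie, echo, hotel, foxtrot]
Final RIGHT: [golf, bravo, delta, foxtrot, hotel, bravo, alpha, foxtrot]
i=0: L=echo=BASE, R=golf -> take RIGHT -> golf
i=1: L=golf=BASE, R=bravo -> take RIGHT -> bravo
i=2: L=delta R=delta -> agree -> delta
i=3: L=foxtrot R=foxtrot -> agree -> foxtrot
i=4: L=charlie=BASE, R=hotel -> take RIGHT -> hotel
i=5: L=echo=BASE, R=bravo -> take RIGHT -> bravo
i=6: L=hotel=BASE, R=alpha -> take RIGHT -> alpha
i=7: L=foxtrot R=foxtrot -> agree -> foxtrot
Conflict count: 0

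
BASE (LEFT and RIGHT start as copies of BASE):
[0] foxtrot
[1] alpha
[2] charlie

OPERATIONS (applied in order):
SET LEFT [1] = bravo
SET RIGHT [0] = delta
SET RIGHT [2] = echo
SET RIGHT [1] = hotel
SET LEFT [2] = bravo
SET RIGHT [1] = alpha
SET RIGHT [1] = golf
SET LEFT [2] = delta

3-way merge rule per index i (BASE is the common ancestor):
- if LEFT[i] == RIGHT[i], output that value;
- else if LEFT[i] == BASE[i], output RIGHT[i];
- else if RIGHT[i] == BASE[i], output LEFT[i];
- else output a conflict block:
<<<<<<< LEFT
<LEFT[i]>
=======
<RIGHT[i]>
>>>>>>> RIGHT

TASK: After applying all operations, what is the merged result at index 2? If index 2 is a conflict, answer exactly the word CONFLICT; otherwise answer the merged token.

Answer: CONFLICT

Derivation:
Final LEFT:  [foxtrot, bravo, delta]
Final RIGHT: [delta, golf, echo]
i=0: L=foxtrot=BASE, R=delta -> take RIGHT -> delta
i=1: BASE=alpha L=bravo R=golf all differ -> CONFLICT
i=2: BASE=charlie L=delta R=echo all differ -> CONFLICT
Index 2 -> CONFLICT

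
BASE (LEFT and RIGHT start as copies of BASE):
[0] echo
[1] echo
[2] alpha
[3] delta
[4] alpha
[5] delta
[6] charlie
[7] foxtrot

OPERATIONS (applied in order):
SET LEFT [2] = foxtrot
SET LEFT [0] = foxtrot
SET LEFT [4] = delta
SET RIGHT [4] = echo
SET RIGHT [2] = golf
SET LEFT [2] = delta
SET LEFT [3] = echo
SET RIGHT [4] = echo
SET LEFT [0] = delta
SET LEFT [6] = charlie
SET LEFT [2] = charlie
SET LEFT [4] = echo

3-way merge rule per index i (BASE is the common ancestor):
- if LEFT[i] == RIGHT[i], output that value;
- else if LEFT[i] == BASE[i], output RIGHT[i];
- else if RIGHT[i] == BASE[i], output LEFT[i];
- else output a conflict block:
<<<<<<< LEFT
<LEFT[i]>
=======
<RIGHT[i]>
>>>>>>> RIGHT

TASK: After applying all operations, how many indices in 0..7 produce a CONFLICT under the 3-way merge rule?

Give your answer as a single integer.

Final LEFT:  [delta, echo, charlie, echo, echo, delta, charlie, foxtrot]
Final RIGHT: [echo, echo, golf, delta, echo, delta, charlie, foxtrot]
i=0: L=delta, R=echo=BASE -> take LEFT -> delta
i=1: L=echo R=echo -> agree -> echo
i=2: BASE=alpha L=charlie R=golf all differ -> CONFLICT
i=3: L=echo, R=delta=BASE -> take LEFT -> echo
i=4: L=echo R=echo -> agree -> echo
i=5: L=delta R=delta -> agree -> delta
i=6: L=charlie R=charlie -> agree -> charlie
i=7: L=foxtrot R=foxtrot -> agree -> foxtrot
Conflict count: 1

Answer: 1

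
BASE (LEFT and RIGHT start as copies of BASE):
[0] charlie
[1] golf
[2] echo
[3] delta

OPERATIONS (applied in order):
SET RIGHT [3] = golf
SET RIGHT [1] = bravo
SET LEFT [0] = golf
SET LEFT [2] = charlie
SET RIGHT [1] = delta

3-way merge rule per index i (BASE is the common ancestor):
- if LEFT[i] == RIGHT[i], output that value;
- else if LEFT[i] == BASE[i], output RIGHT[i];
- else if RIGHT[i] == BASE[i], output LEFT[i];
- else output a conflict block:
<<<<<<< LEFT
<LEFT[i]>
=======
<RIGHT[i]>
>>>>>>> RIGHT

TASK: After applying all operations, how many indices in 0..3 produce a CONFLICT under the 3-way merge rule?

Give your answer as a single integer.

Final LEFT:  [golf, golf, charlie, delta]
Final RIGHT: [charlie, delta, echo, golf]
i=0: L=golf, R=charlie=BASE -> take LEFT -> golf
i=1: L=golf=BASE, R=delta -> take RIGHT -> delta
i=2: L=charlie, R=echo=BASE -> take LEFT -> charlie
i=3: L=delta=BASE, R=golf -> take RIGHT -> golf
Conflict count: 0

Answer: 0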